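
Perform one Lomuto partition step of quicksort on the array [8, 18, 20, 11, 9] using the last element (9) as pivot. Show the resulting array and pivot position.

Lomuto partition with pivot = 9:

Initial array: [8, 18, 20, 11, 9]

arr[0]=8 <= 9: swap with position 0, array becomes [8, 18, 20, 11, 9]
arr[1]=18 > 9: no swap
arr[2]=20 > 9: no swap
arr[3]=11 > 9: no swap

Place pivot at position 1: [8, 9, 20, 11, 18]
Pivot position: 1

After partitioning with pivot 9, the array becomes [8, 9, 20, 11, 18]. The pivot is placed at index 1. All elements to the left of the pivot are <= 9, and all elements to the right are > 9.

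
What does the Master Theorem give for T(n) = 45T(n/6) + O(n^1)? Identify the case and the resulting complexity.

Master Theorem for T(n) = 45T(n/6) + O(n^1):

a = 45, b = 6, c = 1
log_b(a) = log_6(45) = 2.1245

Case 1: c = 1 < log_6(45) = 2.1245
T(n) = O(n^(log_6 45))

For T(n) = 45T(n/6) + O(n^1): log_6(45) = 2.1245. This is Case 1 of the Master Theorem (c < log_b(a), work dominated by leaves), giving O(n^(log_6 45)).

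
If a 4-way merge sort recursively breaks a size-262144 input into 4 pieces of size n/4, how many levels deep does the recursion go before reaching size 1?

For divide and conquer with division factor 4:

Problem sizes at each level:
Level 0: 262144
Level 1: 65536
Level 2: 16384
Level 3: 4096
Level 4: 1024
Level 5: 256
Level 6: 64
Level 7: 16
Level 8: 4
Level 9: 1

The root is level 0 and the size-1 base case is level 9 (the tree spans levels 0 through 9, i.e. 10 levels counting the root), so the depth is the number of divisions: log_4(262144) = 9

The recursion tree depth is log_4(262144) = 9. At each level, the problem size is divided by 4, so it takes 9 divisions to reduce to a base case of size 1. The algorithm makes 4 recursive calls at each level.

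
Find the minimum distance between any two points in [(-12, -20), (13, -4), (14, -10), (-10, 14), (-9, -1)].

Computing all pairwise distances among 5 points:

d((-12, -20), (13, -4)) = 29.6816
d((-12, -20), (14, -10)) = 27.8568
d((-12, -20), (-10, 14)) = 34.0588
d((-12, -20), (-9, -1)) = 19.2354
d((13, -4), (14, -10)) = 6.0828 <-- minimum
d((13, -4), (-10, 14)) = 29.2062
d((13, -4), (-9, -1)) = 22.2036
d((14, -10), (-10, 14)) = 33.9411
d((14, -10), (-9, -1)) = 24.6982
d((-10, 14), (-9, -1)) = 15.0333

Closest pair: (13, -4) and (14, -10) with distance 6.0828

The closest pair is (13, -4) and (14, -10) with Euclidean distance 6.0828. For 5 points, brute-force pairwise comparison is shown above. For large n, the divide-and-conquer algorithm (sort by x, recurse on halves, check the dividing strip) achieves O(n log n).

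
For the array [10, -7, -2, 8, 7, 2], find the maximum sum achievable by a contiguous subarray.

Using Kadane's algorithm on [10, -7, -2, 8, 7, 2]:

Scanning through the array:
Position 1 (value -7): max_ending_here = 3, max_so_far = 10
Position 2 (value -2): max_ending_here = 1, max_so_far = 10
Position 3 (value 8): max_ending_here = 9, max_so_far = 10
Position 4 (value 7): max_ending_here = 16, max_so_far = 16
Position 5 (value 2): max_ending_here = 18, max_so_far = 18

Maximum subarray: [10, -7, -2, 8, 7, 2]
Maximum sum: 18

The maximum subarray is [10, -7, -2, 8, 7, 2] with sum 18. This subarray runs from index 0 to index 5.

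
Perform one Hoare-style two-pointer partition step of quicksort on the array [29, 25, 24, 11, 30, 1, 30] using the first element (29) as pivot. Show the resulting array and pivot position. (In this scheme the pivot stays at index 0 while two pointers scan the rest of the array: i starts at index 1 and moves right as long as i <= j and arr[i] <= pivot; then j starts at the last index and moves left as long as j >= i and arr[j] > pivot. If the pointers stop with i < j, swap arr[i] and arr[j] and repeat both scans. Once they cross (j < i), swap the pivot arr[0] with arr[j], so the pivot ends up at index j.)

Hoare-style two-pointer partition with pivot = 29:

Initial array: [29, 25, 24, 11, 30, 1, 30]

Pointers start at i = 1, j = 6.
i stops at index 4 (arr[4]=30 > 29), j stops at index 5 (arr[5]=1 <= 29): swap arr[4] and arr[5], array becomes [29, 25, 24, 11, 1, 30, 30]
i ends at 5, j ends at 4: the pointers have crossed (j < i), so scanning stops.

Swap pivot arr[0] with arr[4] to place pivot at position 4: [1, 25, 24, 11, 29, 30, 30]
Pivot position: 4

After partitioning with pivot 29, the array becomes [1, 25, 24, 11, 29, 30, 30]. The pivot is placed at index 4. All elements to the left of the pivot are <= 29, and all elements to the right are > 29.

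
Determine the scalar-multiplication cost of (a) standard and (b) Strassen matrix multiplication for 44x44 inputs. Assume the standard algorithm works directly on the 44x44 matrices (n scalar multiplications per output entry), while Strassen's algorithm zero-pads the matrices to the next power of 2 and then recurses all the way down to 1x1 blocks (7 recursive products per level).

Matrix multiplication for 44x44 matrices:

Strassen's algorithm requires power-of-2 dimensions. Pad 44x44 to 64x64 (next power of 2).

Standard algorithm: 44^3 = 85184 multiplications
Strassen's algorithm: 7^(log2(64)) = 7^6 = 117649 multiplications
Difference: 85184 - 117649 = -32465 (Strassen uses MORE here due to padding overhead — for small or just-over-power-of-2 n, padding can outweigh the per-level savings)

Standard: 85184 multiplications (44^3). Strassen: 117649 multiplications (7^6, after padding to 64x64). Strassen reduces 8 recursive multiplications to 7 at each level.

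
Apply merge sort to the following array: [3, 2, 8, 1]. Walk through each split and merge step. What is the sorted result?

Merge sort trace:

Split: [3, 2, 8, 1] -> [3, 2] and [8, 1]
  Split: [3, 2] -> [3] and [2]
  Merge: [3] + [2] -> [2, 3]
  Split: [8, 1] -> [8] and [1]
  Merge: [8] + [1] -> [1, 8]
Merge: [2, 3] + [1, 8] -> [1, 2, 3, 8]

Final sorted array: [1, 2, 3, 8]

The merge sort proceeds by recursively splitting the array and merging sorted halves.
After all merges, the sorted array is [1, 2, 3, 8].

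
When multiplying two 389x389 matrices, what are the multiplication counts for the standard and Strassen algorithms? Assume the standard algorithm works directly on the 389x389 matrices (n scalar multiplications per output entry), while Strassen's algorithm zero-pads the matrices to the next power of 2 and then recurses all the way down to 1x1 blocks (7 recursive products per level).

Matrix multiplication for 389x389 matrices:

Strassen's algorithm requires power-of-2 dimensions. Pad 389x389 to 512x512 (next power of 2).

Standard algorithm: 389^3 = 58863869 multiplications
Strassen's algorithm: 7^(log2(512)) = 7^9 = 40353607 multiplications
Savings: 58863869 - 40353607 = 18510262 multiplications

Standard: 58863869 multiplications (389^3). Strassen: 40353607 multiplications (7^9, after padding to 512x512). Strassen reduces 8 recursive multiplications to 7 at each level.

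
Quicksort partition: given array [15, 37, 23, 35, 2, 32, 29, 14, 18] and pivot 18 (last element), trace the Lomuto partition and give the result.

Lomuto partition with pivot = 18:

Initial array: [15, 37, 23, 35, 2, 32, 29, 14, 18]

arr[0]=15 <= 18: swap with position 0, array becomes [15, 37, 23, 35, 2, 32, 29, 14, 18]
arr[1]=37 > 18: no swap
arr[2]=23 > 18: no swap
arr[3]=35 > 18: no swap
arr[4]=2 <= 18: swap with position 1, array becomes [15, 2, 23, 35, 37, 32, 29, 14, 18]
arr[5]=32 > 18: no swap
arr[6]=29 > 18: no swap
arr[7]=14 <= 18: swap with position 2, array becomes [15, 2, 14, 35, 37, 32, 29, 23, 18]

Place pivot at position 3: [15, 2, 14, 18, 37, 32, 29, 23, 35]
Pivot position: 3

After partitioning with pivot 18, the array becomes [15, 2, 14, 18, 37, 32, 29, 23, 35]. The pivot is placed at index 3. All elements to the left of the pivot are <= 18, and all elements to the right are > 18.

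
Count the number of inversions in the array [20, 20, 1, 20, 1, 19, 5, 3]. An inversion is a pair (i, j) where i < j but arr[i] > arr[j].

Finding inversions in [20, 20, 1, 20, 1, 19, 5, 3]:

(0, 2): arr[0]=20 > arr[2]=1
(0, 4): arr[0]=20 > arr[4]=1
(0, 5): arr[0]=20 > arr[5]=19
(0, 6): arr[0]=20 > arr[6]=5
(0, 7): arr[0]=20 > arr[7]=3
(1, 2): arr[1]=20 > arr[2]=1
(1, 4): arr[1]=20 > arr[4]=1
(1, 5): arr[1]=20 > arr[5]=19
(1, 6): arr[1]=20 > arr[6]=5
(1, 7): arr[1]=20 > arr[7]=3
(3, 4): arr[3]=20 > arr[4]=1
(3, 5): arr[3]=20 > arr[5]=19
(3, 6): arr[3]=20 > arr[6]=5
(3, 7): arr[3]=20 > arr[7]=3
(5, 6): arr[5]=19 > arr[6]=5
(5, 7): arr[5]=19 > arr[7]=3
(6, 7): arr[6]=5 > arr[7]=3

Total inversions: 17

The array has 17 inversion(s): (0,2), (0,4), (0,5), (0,6), (0,7), (1,2), (1,4), (1,5), (1,6), (1,7), (3,4), (3,5), (3,6), (3,7), (5,6), (5,7), (6,7). Each pair (i,j) satisfies i < j and arr[i] > arr[j].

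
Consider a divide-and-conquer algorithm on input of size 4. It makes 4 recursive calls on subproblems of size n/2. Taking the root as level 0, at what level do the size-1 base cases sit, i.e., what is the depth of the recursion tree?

For divide and conquer with division factor 2:

Problem sizes at each level:
Level 0: 4
Level 1: 2
Level 2: 1

The root is level 0 and the size-1 base case is level 2 (the tree spans levels 0 through 2, i.e. 3 levels counting the root), so the depth is the number of divisions: log_2(4) = 2

The recursion tree depth is log_2(4) = 2. At each level, the problem size is divided by 2, so it takes 2 divisions to reduce to a base case of size 1. The algorithm makes 4 recursive calls at each level.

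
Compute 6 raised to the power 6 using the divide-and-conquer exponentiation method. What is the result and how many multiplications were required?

Computing 6^6 by squaring (build up from 6^1; each line after the first costs one multiplication):

6^1 = 6
6^2 = (6^1)^2 = 6^2 = 36
6^3 = 6 * 6^2 = 6 * 36 = 216
6^6 = (6^3)^2 = 216^2 = 46656

Result: 46656
Multiplications needed: 3 (3 lines after 6^1)

6^6 = 46656. Using exponentiation by squaring, this requires 3 multiplications. The key idea: if the exponent is even, square the half-power; if odd, multiply by the base once.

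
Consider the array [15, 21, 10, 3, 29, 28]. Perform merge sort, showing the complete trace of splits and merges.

Merge sort trace:

Split: [15, 21, 10, 3, 29, 28] -> [15, 21, 10] and [3, 29, 28]
  Split: [15, 21, 10] -> [15] and [21, 10]
    Split: [21, 10] -> [21] and [10]
    Merge: [21] + [10] -> [10, 21]
  Merge: [15] + [10, 21] -> [10, 15, 21]
  Split: [3, 29, 28] -> [3] and [29, 28]
    Split: [29, 28] -> [29] and [28]
    Merge: [29] + [28] -> [28, 29]
  Merge: [3] + [28, 29] -> [3, 28, 29]
Merge: [10, 15, 21] + [3, 28, 29] -> [3, 10, 15, 21, 28, 29]

Final sorted array: [3, 10, 15, 21, 28, 29]

The merge sort proceeds by recursively splitting the array and merging sorted halves.
After all merges, the sorted array is [3, 10, 15, 21, 28, 29].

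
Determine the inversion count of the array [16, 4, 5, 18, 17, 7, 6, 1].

Finding inversions in [16, 4, 5, 18, 17, 7, 6, 1]:

(0, 1): arr[0]=16 > arr[1]=4
(0, 2): arr[0]=16 > arr[2]=5
(0, 5): arr[0]=16 > arr[5]=7
(0, 6): arr[0]=16 > arr[6]=6
(0, 7): arr[0]=16 > arr[7]=1
(1, 7): arr[1]=4 > arr[7]=1
(2, 7): arr[2]=5 > arr[7]=1
(3, 4): arr[3]=18 > arr[4]=17
(3, 5): arr[3]=18 > arr[5]=7
(3, 6): arr[3]=18 > arr[6]=6
(3, 7): arr[3]=18 > arr[7]=1
(4, 5): arr[4]=17 > arr[5]=7
(4, 6): arr[4]=17 > arr[6]=6
(4, 7): arr[4]=17 > arr[7]=1
(5, 6): arr[5]=7 > arr[6]=6
(5, 7): arr[5]=7 > arr[7]=1
(6, 7): arr[6]=6 > arr[7]=1

Total inversions: 17

The array has 17 inversion(s): (0,1), (0,2), (0,5), (0,6), (0,7), (1,7), (2,7), (3,4), (3,5), (3,6), (3,7), (4,5), (4,6), (4,7), (5,6), (5,7), (6,7). Each pair (i,j) satisfies i < j and arr[i] > arr[j].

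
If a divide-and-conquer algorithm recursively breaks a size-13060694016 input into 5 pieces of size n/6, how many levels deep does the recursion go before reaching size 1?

For divide and conquer with division factor 6:

Problem sizes at each level:
Level 0: 13060694016
Level 1: 2176782336
Level 2: 362797056
Level 3: 60466176
Level 4: 10077696
Level 5: 1679616
Level 6: 279936
Level 7: 46656
Level 8: 7776
Level 9: 1296
Level 10: 216
Level 11: 36
Level 12: 6
Level 13: 1

The root is level 0 and the size-1 base case is level 13 (the tree spans levels 0 through 13, i.e. 14 levels counting the root), so the depth is the number of divisions: log_6(13060694016) = 13

The recursion tree depth is log_6(13060694016) = 13. At each level, the problem size is divided by 6, so it takes 13 divisions to reduce to a base case of size 1. The algorithm makes 5 recursive calls at each level.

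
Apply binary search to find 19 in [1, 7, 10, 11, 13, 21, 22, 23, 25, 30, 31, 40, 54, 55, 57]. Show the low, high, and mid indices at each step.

Binary search for 19 in [1, 7, 10, 11, 13, 21, 22, 23, 25, 30, 31, 40, 54, 55, 57]:

lo=0, hi=14, mid=7, arr[mid]=23 -> 23 > 19, search left half
lo=0, hi=6, mid=3, arr[mid]=11 -> 11 < 19, search right half
lo=4, hi=6, mid=5, arr[mid]=21 -> 21 > 19, search left half
lo=4, hi=4, mid=4, arr[mid]=13 -> 13 < 19, search right half
lo=5 > hi=4, target 19 not found

Binary search determines that 19 is not in the array after 4 comparisons. The search space was exhausted without finding the target.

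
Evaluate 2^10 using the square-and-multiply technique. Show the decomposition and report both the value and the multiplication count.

Computing 2^10 by squaring (build up from 2^1; each line after the first costs one multiplication):

2^1 = 2
2^2 = (2^1)^2 = 2^2 = 4
2^4 = (2^2)^2 = 4^2 = 16
2^5 = 2 * 2^4 = 2 * 16 = 32
2^10 = (2^5)^2 = 32^2 = 1024

Result: 1024
Multiplications needed: 4 (4 lines after 2^1)

2^10 = 1024. Using exponentiation by squaring, this requires 4 multiplications. The key idea: if the exponent is even, square the half-power; if odd, multiply by the base once.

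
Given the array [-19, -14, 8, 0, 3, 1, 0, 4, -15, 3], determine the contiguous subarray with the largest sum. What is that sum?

Using Kadane's algorithm on [-19, -14, 8, 0, 3, 1, 0, 4, -15, 3]:

Scanning through the array:
Position 1 (value -14): max_ending_here = -14, max_so_far = -14
Position 2 (value 8): max_ending_here = 8, max_so_far = 8
Position 3 (value 0): max_ending_here = 8, max_so_far = 8
Position 4 (value 3): max_ending_here = 11, max_so_far = 11
Position 5 (value 1): max_ending_here = 12, max_so_far = 12
Position 6 (value 0): max_ending_here = 12, max_so_far = 12
Position 7 (value 4): max_ending_here = 16, max_so_far = 16
Position 8 (value -15): max_ending_here = 1, max_so_far = 16
Position 9 (value 3): max_ending_here = 4, max_so_far = 16

Maximum subarray: [8, 0, 3, 1, 0, 4]
Maximum sum: 16

The maximum subarray is [8, 0, 3, 1, 0, 4] with sum 16. This subarray runs from index 2 to index 7.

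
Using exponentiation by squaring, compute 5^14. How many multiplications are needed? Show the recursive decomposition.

Computing 5^14 by squaring (build up from 5^1; each line after the first costs one multiplication):

5^1 = 5
5^2 = (5^1)^2 = 5^2 = 25
5^3 = 5 * 5^2 = 5 * 25 = 125
5^6 = (5^3)^2 = 125^2 = 15625
5^7 = 5 * 5^6 = 5 * 15625 = 78125
5^14 = (5^7)^2 = 78125^2 = 6103515625

Result: 6103515625
Multiplications needed: 5 (5 lines after 5^1)

5^14 = 6103515625. Using exponentiation by squaring, this requires 5 multiplications. The key idea: if the exponent is even, square the half-power; if odd, multiply by the base once.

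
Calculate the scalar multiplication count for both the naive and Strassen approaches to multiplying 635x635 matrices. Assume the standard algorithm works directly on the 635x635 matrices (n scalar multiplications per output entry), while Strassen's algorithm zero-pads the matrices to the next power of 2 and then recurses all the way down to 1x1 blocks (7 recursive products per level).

Matrix multiplication for 635x635 matrices:

Strassen's algorithm requires power-of-2 dimensions. Pad 635x635 to 1024x1024 (next power of 2).

Standard algorithm: 635^3 = 256047875 multiplications
Strassen's algorithm: 7^(log2(1024)) = 7^10 = 282475249 multiplications
Difference: 256047875 - 282475249 = -26427374 (Strassen uses MORE here due to padding overhead — for small or just-over-power-of-2 n, padding can outweigh the per-level savings)

Standard: 256047875 multiplications (635^3). Strassen: 282475249 multiplications (7^10, after padding to 1024x1024). Strassen reduces 8 recursive multiplications to 7 at each level.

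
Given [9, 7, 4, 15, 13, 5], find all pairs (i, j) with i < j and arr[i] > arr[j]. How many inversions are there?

Finding inversions in [9, 7, 4, 15, 13, 5]:

(0, 1): arr[0]=9 > arr[1]=7
(0, 2): arr[0]=9 > arr[2]=4
(0, 5): arr[0]=9 > arr[5]=5
(1, 2): arr[1]=7 > arr[2]=4
(1, 5): arr[1]=7 > arr[5]=5
(3, 4): arr[3]=15 > arr[4]=13
(3, 5): arr[3]=15 > arr[5]=5
(4, 5): arr[4]=13 > arr[5]=5

Total inversions: 8

The array has 8 inversion(s): (0,1), (0,2), (0,5), (1,2), (1,5), (3,4), (3,5), (4,5). Each pair (i,j) satisfies i < j and arr[i] > arr[j].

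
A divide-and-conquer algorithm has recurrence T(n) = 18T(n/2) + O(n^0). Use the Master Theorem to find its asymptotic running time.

Master Theorem for T(n) = 18T(n/2) + O(n^0):

a = 18, b = 2, c = 0
log_b(a) = log_2(18) = 4.1699

Case 1: c = 0 < log_2(18) = 4.1699
T(n) = O(n^(log_2 18))

For T(n) = 18T(n/2) + O(n^0): log_2(18) = 4.1699. This is Case 1 of the Master Theorem (c < log_b(a), work dominated by leaves), giving O(n^(log_2 18)).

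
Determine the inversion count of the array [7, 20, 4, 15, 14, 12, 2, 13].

Finding inversions in [7, 20, 4, 15, 14, 12, 2, 13]:

(0, 2): arr[0]=7 > arr[2]=4
(0, 6): arr[0]=7 > arr[6]=2
(1, 2): arr[1]=20 > arr[2]=4
(1, 3): arr[1]=20 > arr[3]=15
(1, 4): arr[1]=20 > arr[4]=14
(1, 5): arr[1]=20 > arr[5]=12
(1, 6): arr[1]=20 > arr[6]=2
(1, 7): arr[1]=20 > arr[7]=13
(2, 6): arr[2]=4 > arr[6]=2
(3, 4): arr[3]=15 > arr[4]=14
(3, 5): arr[3]=15 > arr[5]=12
(3, 6): arr[3]=15 > arr[6]=2
(3, 7): arr[3]=15 > arr[7]=13
(4, 5): arr[4]=14 > arr[5]=12
(4, 6): arr[4]=14 > arr[6]=2
(4, 7): arr[4]=14 > arr[7]=13
(5, 6): arr[5]=12 > arr[6]=2

Total inversions: 17

The array has 17 inversion(s): (0,2), (0,6), (1,2), (1,3), (1,4), (1,5), (1,6), (1,7), (2,6), (3,4), (3,5), (3,6), (3,7), (4,5), (4,6), (4,7), (5,6). Each pair (i,j) satisfies i < j and arr[i] > arr[j].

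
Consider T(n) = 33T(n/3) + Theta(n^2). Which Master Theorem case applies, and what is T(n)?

Master Theorem for T(n) = 33T(n/3) + O(n^2):

a = 33, b = 3, c = 2
log_b(a) = log_3(33) = 3.1827

Case 1: c = 2 < log_3(33) = 3.1827
T(n) = O(n^(log_3 33))

For T(n) = 33T(n/3) + O(n^2): log_3(33) = 3.1827. This is Case 1 of the Master Theorem (c < log_b(a), work dominated by leaves), giving O(n^(log_3 33)).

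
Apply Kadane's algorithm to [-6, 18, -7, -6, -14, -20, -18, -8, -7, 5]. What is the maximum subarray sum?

Using Kadane's algorithm on [-6, 18, -7, -6, -14, -20, -18, -8, -7, 5]:

Scanning through the array:
Position 1 (value 18): max_ending_here = 18, max_so_far = 18
Position 2 (value -7): max_ending_here = 11, max_so_far = 18
Position 3 (value -6): max_ending_here = 5, max_so_far = 18
Position 4 (value -14): max_ending_here = -9, max_so_far = 18
Position 5 (value -20): max_ending_here = -20, max_so_far = 18
Position 6 (value -18): max_ending_here = -18, max_so_far = 18
Position 7 (value -8): max_ending_here = -8, max_so_far = 18
Position 8 (value -7): max_ending_here = -7, max_so_far = 18
Position 9 (value 5): max_ending_here = 5, max_so_far = 18

Maximum subarray: [18]
Maximum sum: 18

The maximum subarray is [18] with sum 18. This subarray runs from index 1 to index 1.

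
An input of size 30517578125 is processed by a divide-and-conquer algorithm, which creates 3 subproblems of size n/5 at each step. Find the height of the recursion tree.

For divide and conquer with division factor 5:

Problem sizes at each level:
Level 0: 30517578125
Level 1: 6103515625
Level 2: 1220703125
Level 3: 244140625
Level 4: 48828125
Level 5: 9765625
Level 6: 1953125
Level 7: 390625
Level 8: 78125
Level 9: 15625
Level 10: 3125
Level 11: 625
Level 12: 125
Level 13: 25
Level 14: 5
Level 15: 1

The root is level 0 and the size-1 base case is level 15 (the tree spans levels 0 through 15, i.e. 16 levels counting the root), so the depth is the number of divisions: log_5(30517578125) = 15

The recursion tree depth is log_5(30517578125) = 15. At each level, the problem size is divided by 5, so it takes 15 divisions to reduce to a base case of size 1. The algorithm makes 3 recursive calls at each level.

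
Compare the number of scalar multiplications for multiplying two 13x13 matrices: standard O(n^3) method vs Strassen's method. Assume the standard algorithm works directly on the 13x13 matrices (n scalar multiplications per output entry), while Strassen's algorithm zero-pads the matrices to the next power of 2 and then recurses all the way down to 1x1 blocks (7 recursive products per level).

Matrix multiplication for 13x13 matrices:

Strassen's algorithm requires power-of-2 dimensions. Pad 13x13 to 16x16 (next power of 2).

Standard algorithm: 13^3 = 2197 multiplications
Strassen's algorithm: 7^(log2(16)) = 7^4 = 2401 multiplications
Difference: 2197 - 2401 = -204 (Strassen uses MORE here due to padding overhead — for small or just-over-power-of-2 n, padding can outweigh the per-level savings)

Standard: 2197 multiplications (13^3). Strassen: 2401 multiplications (7^4, after padding to 16x16). Strassen reduces 8 recursive multiplications to 7 at each level.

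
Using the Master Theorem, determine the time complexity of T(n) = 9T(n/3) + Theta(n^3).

Master Theorem for T(n) = 9T(n/3) + O(n^3):

a = 9, b = 3, c = 3
log_b(a) = log_3(9) = 2.0000

Case 3: c = 3 > log_3(9) = 2.0000
T(n) = O(n^3) = O(n^3)

For T(n) = 9T(n/3) + O(n^3): log_3(9) = 2.0000. This is Case 3 of the Master Theorem (c > log_b(a), work dominated by root), giving O(n^3).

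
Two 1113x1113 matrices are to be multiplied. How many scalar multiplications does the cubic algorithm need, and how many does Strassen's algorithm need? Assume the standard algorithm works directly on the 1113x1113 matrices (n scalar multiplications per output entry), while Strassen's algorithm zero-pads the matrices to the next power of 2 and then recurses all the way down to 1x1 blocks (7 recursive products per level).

Matrix multiplication for 1113x1113 matrices:

Strassen's algorithm requires power-of-2 dimensions. Pad 1113x1113 to 2048x2048 (next power of 2).

Standard algorithm: 1113^3 = 1378749897 multiplications
Strassen's algorithm: 7^(log2(2048)) = 7^11 = 1977326743 multiplications
Difference: 1378749897 - 1977326743 = -598576846 (Strassen uses MORE here due to padding overhead — for small or just-over-power-of-2 n, padding can outweigh the per-level savings)

Standard: 1378749897 multiplications (1113^3). Strassen: 1977326743 multiplications (7^11, after padding to 2048x2048). Strassen reduces 8 recursive multiplications to 7 at each level.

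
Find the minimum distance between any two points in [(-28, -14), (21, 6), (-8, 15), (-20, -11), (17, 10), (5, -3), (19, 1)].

Computing all pairwise distances among 7 points:

d((-28, -14), (21, 6)) = 52.9245
d((-28, -14), (-8, 15)) = 35.2278
d((-28, -14), (-20, -11)) = 8.544
d((-28, -14), (17, 10)) = 51.0
d((-28, -14), (5, -3)) = 34.7851
d((-28, -14), (19, 1)) = 49.3356
d((21, 6), (-8, 15)) = 30.3645
d((21, 6), (-20, -11)) = 44.3847
d((21, 6), (17, 10)) = 5.6569
d((21, 6), (5, -3)) = 18.3576
d((21, 6), (19, 1)) = 5.3852 <-- minimum
d((-8, 15), (-20, -11)) = 28.6356
d((-8, 15), (17, 10)) = 25.4951
d((-8, 15), (5, -3)) = 22.2036
d((-8, 15), (19, 1)) = 30.4138
d((-20, -11), (17, 10)) = 42.5441
d((-20, -11), (5, -3)) = 26.2488
d((-20, -11), (19, 1)) = 40.8044
d((17, 10), (5, -3)) = 17.6918
d((17, 10), (19, 1)) = 9.2195
d((5, -3), (19, 1)) = 14.5602

Closest pair: (21, 6) and (19, 1) with distance 5.3852

The closest pair is (21, 6) and (19, 1) with Euclidean distance 5.3852. For 7 points, brute-force pairwise comparison is shown above. For large n, the divide-and-conquer algorithm (sort by x, recurse on halves, check the dividing strip) achieves O(n log n).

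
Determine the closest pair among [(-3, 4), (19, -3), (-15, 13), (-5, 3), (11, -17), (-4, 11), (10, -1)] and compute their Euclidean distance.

Computing all pairwise distances among 7 points:

d((-3, 4), (19, -3)) = 23.0868
d((-3, 4), (-15, 13)) = 15.0
d((-3, 4), (-5, 3)) = 2.2361 <-- minimum
d((-3, 4), (11, -17)) = 25.2389
d((-3, 4), (-4, 11)) = 7.0711
d((-3, 4), (10, -1)) = 13.9284
d((19, -3), (-15, 13)) = 37.5766
d((19, -3), (-5, 3)) = 24.7386
d((19, -3), (11, -17)) = 16.1245
d((19, -3), (-4, 11)) = 26.9258
d((19, -3), (10, -1)) = 9.2195
d((-15, 13), (-5, 3)) = 14.1421
d((-15, 13), (11, -17)) = 39.6989
d((-15, 13), (-4, 11)) = 11.1803
d((-15, 13), (10, -1)) = 28.6531
d((-5, 3), (11, -17)) = 25.6125
d((-5, 3), (-4, 11)) = 8.0623
d((-5, 3), (10, -1)) = 15.5242
d((11, -17), (-4, 11)) = 31.7648
d((11, -17), (10, -1)) = 16.0312
d((-4, 11), (10, -1)) = 18.4391

Closest pair: (-3, 4) and (-5, 3) with distance 2.2361

The closest pair is (-3, 4) and (-5, 3) with Euclidean distance 2.2361. For 7 points, brute-force pairwise comparison is shown above. For large n, the divide-and-conquer algorithm (sort by x, recurse on halves, check the dividing strip) achieves O(n log n).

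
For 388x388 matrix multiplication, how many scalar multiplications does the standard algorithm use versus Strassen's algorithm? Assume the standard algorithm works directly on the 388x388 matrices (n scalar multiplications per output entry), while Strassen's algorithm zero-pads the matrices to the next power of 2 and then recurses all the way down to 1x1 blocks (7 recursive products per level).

Matrix multiplication for 388x388 matrices:

Strassen's algorithm requires power-of-2 dimensions. Pad 388x388 to 512x512 (next power of 2).

Standard algorithm: 388^3 = 58411072 multiplications
Strassen's algorithm: 7^(log2(512)) = 7^9 = 40353607 multiplications
Savings: 58411072 - 40353607 = 18057465 multiplications

Standard: 58411072 multiplications (388^3). Strassen: 40353607 multiplications (7^9, after padding to 512x512). Strassen reduces 8 recursive multiplications to 7 at each level.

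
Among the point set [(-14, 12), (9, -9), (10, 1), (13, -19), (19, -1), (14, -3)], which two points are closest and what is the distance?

Computing all pairwise distances among 6 points:

d((-14, 12), (9, -9)) = 31.1448
d((-14, 12), (10, 1)) = 26.4008
d((-14, 12), (13, -19)) = 41.1096
d((-14, 12), (19, -1)) = 35.4683
d((-14, 12), (14, -3)) = 31.7648
d((9, -9), (10, 1)) = 10.0499
d((9, -9), (13, -19)) = 10.7703
d((9, -9), (19, -1)) = 12.8062
d((9, -9), (14, -3)) = 7.8102
d((10, 1), (13, -19)) = 20.2237
d((10, 1), (19, -1)) = 9.2195
d((10, 1), (14, -3)) = 5.6569
d((13, -19), (19, -1)) = 18.9737
d((13, -19), (14, -3)) = 16.0312
d((19, -1), (14, -3)) = 5.3852 <-- minimum

Closest pair: (19, -1) and (14, -3) with distance 5.3852

The closest pair is (19, -1) and (14, -3) with Euclidean distance 5.3852. For 6 points, brute-force pairwise comparison is shown above. For large n, the divide-and-conquer algorithm (sort by x, recurse on halves, check the dividing strip) achieves O(n log n).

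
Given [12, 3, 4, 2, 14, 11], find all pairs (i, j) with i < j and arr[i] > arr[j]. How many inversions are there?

Finding inversions in [12, 3, 4, 2, 14, 11]:

(0, 1): arr[0]=12 > arr[1]=3
(0, 2): arr[0]=12 > arr[2]=4
(0, 3): arr[0]=12 > arr[3]=2
(0, 5): arr[0]=12 > arr[5]=11
(1, 3): arr[1]=3 > arr[3]=2
(2, 3): arr[2]=4 > arr[3]=2
(4, 5): arr[4]=14 > arr[5]=11

Total inversions: 7

The array has 7 inversion(s): (0,1), (0,2), (0,3), (0,5), (1,3), (2,3), (4,5). Each pair (i,j) satisfies i < j and arr[i] > arr[j].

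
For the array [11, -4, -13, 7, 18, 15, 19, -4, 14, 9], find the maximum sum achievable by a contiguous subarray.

Using Kadane's algorithm on [11, -4, -13, 7, 18, 15, 19, -4, 14, 9]:

Scanning through the array:
Position 1 (value -4): max_ending_here = 7, max_so_far = 11
Position 2 (value -13): max_ending_here = -6, max_so_far = 11
Position 3 (value 7): max_ending_here = 7, max_so_far = 11
Position 4 (value 18): max_ending_here = 25, max_so_far = 25
Position 5 (value 15): max_ending_here = 40, max_so_far = 40
Position 6 (value 19): max_ending_here = 59, max_so_far = 59
Position 7 (value -4): max_ending_here = 55, max_so_far = 59
Position 8 (value 14): max_ending_here = 69, max_so_far = 69
Position 9 (value 9): max_ending_here = 78, max_so_far = 78

Maximum subarray: [7, 18, 15, 19, -4, 14, 9]
Maximum sum: 78

The maximum subarray is [7, 18, 15, 19, -4, 14, 9] with sum 78. This subarray runs from index 3 to index 9.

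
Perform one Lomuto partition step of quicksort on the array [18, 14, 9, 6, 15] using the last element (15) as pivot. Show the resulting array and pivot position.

Lomuto partition with pivot = 15:

Initial array: [18, 14, 9, 6, 15]

arr[0]=18 > 15: no swap
arr[1]=14 <= 15: swap with position 0, array becomes [14, 18, 9, 6, 15]
arr[2]=9 <= 15: swap with position 1, array becomes [14, 9, 18, 6, 15]
arr[3]=6 <= 15: swap with position 2, array becomes [14, 9, 6, 18, 15]

Place pivot at position 3: [14, 9, 6, 15, 18]
Pivot position: 3

After partitioning with pivot 15, the array becomes [14, 9, 6, 15, 18]. The pivot is placed at index 3. All elements to the left of the pivot are <= 15, and all elements to the right are > 15.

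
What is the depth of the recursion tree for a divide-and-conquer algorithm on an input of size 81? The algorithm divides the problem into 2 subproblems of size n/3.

For divide and conquer with division factor 3:

Problem sizes at each level:
Level 0: 81
Level 1: 27
Level 2: 9
Level 3: 3
Level 4: 1

The root is level 0 and the size-1 base case is level 4 (the tree spans levels 0 through 4, i.e. 5 levels counting the root), so the depth is the number of divisions: log_3(81) = 4

The recursion tree depth is log_3(81) = 4. At each level, the problem size is divided by 3, so it takes 4 divisions to reduce to a base case of size 1. The algorithm makes 2 recursive calls at each level.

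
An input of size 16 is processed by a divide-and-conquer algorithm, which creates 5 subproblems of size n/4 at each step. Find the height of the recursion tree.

For divide and conquer with division factor 4:

Problem sizes at each level:
Level 0: 16
Level 1: 4
Level 2: 1

The root is level 0 and the size-1 base case is level 2 (the tree spans levels 0 through 2, i.e. 3 levels counting the root), so the depth is the number of divisions: log_4(16) = 2

The recursion tree depth is log_4(16) = 2. At each level, the problem size is divided by 4, so it takes 2 divisions to reduce to a base case of size 1. The algorithm makes 5 recursive calls at each level.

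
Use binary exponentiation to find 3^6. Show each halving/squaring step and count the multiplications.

Computing 3^6 by squaring (build up from 3^1; each line after the first costs one multiplication):

3^1 = 3
3^2 = (3^1)^2 = 3^2 = 9
3^3 = 3 * 3^2 = 3 * 9 = 27
3^6 = (3^3)^2 = 27^2 = 729

Result: 729
Multiplications needed: 3 (3 lines after 3^1)

3^6 = 729. Using exponentiation by squaring, this requires 3 multiplications. The key idea: if the exponent is even, square the half-power; if odd, multiply by the base once.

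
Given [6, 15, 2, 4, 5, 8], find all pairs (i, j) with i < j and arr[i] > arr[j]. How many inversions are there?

Finding inversions in [6, 15, 2, 4, 5, 8]:

(0, 2): arr[0]=6 > arr[2]=2
(0, 3): arr[0]=6 > arr[3]=4
(0, 4): arr[0]=6 > arr[4]=5
(1, 2): arr[1]=15 > arr[2]=2
(1, 3): arr[1]=15 > arr[3]=4
(1, 4): arr[1]=15 > arr[4]=5
(1, 5): arr[1]=15 > arr[5]=8

Total inversions: 7

The array has 7 inversion(s): (0,2), (0,3), (0,4), (1,2), (1,3), (1,4), (1,5). Each pair (i,j) satisfies i < j and arr[i] > arr[j].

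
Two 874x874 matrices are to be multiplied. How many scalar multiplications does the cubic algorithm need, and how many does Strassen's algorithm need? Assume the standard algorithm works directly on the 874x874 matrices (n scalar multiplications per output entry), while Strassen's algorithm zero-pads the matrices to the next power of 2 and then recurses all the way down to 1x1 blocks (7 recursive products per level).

Matrix multiplication for 874x874 matrices:

Strassen's algorithm requires power-of-2 dimensions. Pad 874x874 to 1024x1024 (next power of 2).

Standard algorithm: 874^3 = 667627624 multiplications
Strassen's algorithm: 7^(log2(1024)) = 7^10 = 282475249 multiplications
Savings: 667627624 - 282475249 = 385152375 multiplications

Standard: 667627624 multiplications (874^3). Strassen: 282475249 multiplications (7^10, after padding to 1024x1024). Strassen reduces 8 recursive multiplications to 7 at each level.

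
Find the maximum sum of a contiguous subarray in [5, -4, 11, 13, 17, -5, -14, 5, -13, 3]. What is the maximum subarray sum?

Using Kadane's algorithm on [5, -4, 11, 13, 17, -5, -14, 5, -13, 3]:

Scanning through the array:
Position 1 (value -4): max_ending_here = 1, max_so_far = 5
Position 2 (value 11): max_ending_here = 12, max_so_far = 12
Position 3 (value 13): max_ending_here = 25, max_so_far = 25
Position 4 (value 17): max_ending_here = 42, max_so_far = 42
Position 5 (value -5): max_ending_here = 37, max_so_far = 42
Position 6 (value -14): max_ending_here = 23, max_so_far = 42
Position 7 (value 5): max_ending_here = 28, max_so_far = 42
Position 8 (value -13): max_ending_here = 15, max_so_far = 42
Position 9 (value 3): max_ending_here = 18, max_so_far = 42

Maximum subarray: [5, -4, 11, 13, 17]
Maximum sum: 42

The maximum subarray is [5, -4, 11, 13, 17] with sum 42. This subarray runs from index 0 to index 4.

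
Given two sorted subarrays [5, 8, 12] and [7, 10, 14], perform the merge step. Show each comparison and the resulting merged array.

Merging process:

Compare 5 vs 7: take 5 from left. Merged: [5]
Compare 8 vs 7: take 7 from right. Merged: [5, 7]
Compare 8 vs 10: take 8 from left. Merged: [5, 7, 8]
Compare 12 vs 10: take 10 from right. Merged: [5, 7, 8, 10]
Compare 12 vs 14: take 12 from left. Merged: [5, 7, 8, 10, 12]
Append remaining from right: [14]. Merged: [5, 7, 8, 10, 12, 14]

Final merged array: [5, 7, 8, 10, 12, 14]
Total comparisons: 5

The merged array is [5, 7, 8, 10, 12, 14], requiring 5 comparisons. The merge step runs in O(n) time where n is the total number of elements.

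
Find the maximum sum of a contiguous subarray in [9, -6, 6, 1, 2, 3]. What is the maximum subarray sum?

Using Kadane's algorithm on [9, -6, 6, 1, 2, 3]:

Scanning through the array:
Position 1 (value -6): max_ending_here = 3, max_so_far = 9
Position 2 (value 6): max_ending_here = 9, max_so_far = 9
Position 3 (value 1): max_ending_here = 10, max_so_far = 10
Position 4 (value 2): max_ending_here = 12, max_so_far = 12
Position 5 (value 3): max_ending_here = 15, max_so_far = 15

Maximum subarray: [9, -6, 6, 1, 2, 3]
Maximum sum: 15

The maximum subarray is [9, -6, 6, 1, 2, 3] with sum 15. This subarray runs from index 0 to index 5.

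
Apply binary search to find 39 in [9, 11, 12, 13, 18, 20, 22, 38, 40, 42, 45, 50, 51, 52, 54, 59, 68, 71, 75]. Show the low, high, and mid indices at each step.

Binary search for 39 in [9, 11, 12, 13, 18, 20, 22, 38, 40, 42, 45, 50, 51, 52, 54, 59, 68, 71, 75]:

lo=0, hi=18, mid=9, arr[mid]=42 -> 42 > 39, search left half
lo=0, hi=8, mid=4, arr[mid]=18 -> 18 < 39, search right half
lo=5, hi=8, mid=6, arr[mid]=22 -> 22 < 39, search right half
lo=7, hi=8, mid=7, arr[mid]=38 -> 38 < 39, search right half
lo=8, hi=8, mid=8, arr[mid]=40 -> 40 > 39, search left half
lo=8 > hi=7, target 39 not found

Binary search determines that 39 is not in the array after 5 comparisons. The search space was exhausted without finding the target.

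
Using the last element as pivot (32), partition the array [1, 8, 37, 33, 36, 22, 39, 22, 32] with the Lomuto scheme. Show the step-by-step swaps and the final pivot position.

Lomuto partition with pivot = 32:

Initial array: [1, 8, 37, 33, 36, 22, 39, 22, 32]

arr[0]=1 <= 32: swap with position 0, array becomes [1, 8, 37, 33, 36, 22, 39, 22, 32]
arr[1]=8 <= 32: swap with position 1, array becomes [1, 8, 37, 33, 36, 22, 39, 22, 32]
arr[2]=37 > 32: no swap
arr[3]=33 > 32: no swap
arr[4]=36 > 32: no swap
arr[5]=22 <= 32: swap with position 2, array becomes [1, 8, 22, 33, 36, 37, 39, 22, 32]
arr[6]=39 > 32: no swap
arr[7]=22 <= 32: swap with position 3, array becomes [1, 8, 22, 22, 36, 37, 39, 33, 32]

Place pivot at position 4: [1, 8, 22, 22, 32, 37, 39, 33, 36]
Pivot position: 4

After partitioning with pivot 32, the array becomes [1, 8, 22, 22, 32, 37, 39, 33, 36]. The pivot is placed at index 4. All elements to the left of the pivot are <= 32, and all elements to the right are > 32.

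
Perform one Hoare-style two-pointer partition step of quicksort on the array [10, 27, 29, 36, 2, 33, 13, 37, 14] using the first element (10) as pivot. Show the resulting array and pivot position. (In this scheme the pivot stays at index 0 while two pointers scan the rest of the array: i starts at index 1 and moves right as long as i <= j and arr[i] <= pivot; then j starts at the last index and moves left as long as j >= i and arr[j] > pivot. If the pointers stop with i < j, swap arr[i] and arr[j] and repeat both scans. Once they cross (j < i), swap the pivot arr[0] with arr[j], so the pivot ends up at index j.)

Hoare-style two-pointer partition with pivot = 10:

Initial array: [10, 27, 29, 36, 2, 33, 13, 37, 14]

Pointers start at i = 1, j = 8.
i stops at index 1 (arr[1]=27 > 10), j stops at index 4 (arr[4]=2 <= 10): swap arr[1] and arr[4], array becomes [10, 2, 29, 36, 27, 33, 13, 37, 14]
i ends at 2, j ends at 1: the pointers have crossed (j < i), so scanning stops.

Swap pivot arr[0] with arr[1] to place pivot at position 1: [2, 10, 29, 36, 27, 33, 13, 37, 14]
Pivot position: 1

After partitioning with pivot 10, the array becomes [2, 10, 29, 36, 27, 33, 13, 37, 14]. The pivot is placed at index 1. All elements to the left of the pivot are <= 10, and all elements to the right are > 10.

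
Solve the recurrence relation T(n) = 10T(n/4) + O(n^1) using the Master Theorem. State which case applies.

Master Theorem for T(n) = 10T(n/4) + O(n^1):

a = 10, b = 4, c = 1
log_b(a) = log_4(10) = 1.6610

Case 1: c = 1 < log_4(10) = 1.6610
T(n) = O(n^(log_4 10))

For T(n) = 10T(n/4) + O(n^1): log_4(10) = 1.6610. This is Case 1 of the Master Theorem (c < log_b(a), work dominated by leaves), giving O(n^(log_4 10)).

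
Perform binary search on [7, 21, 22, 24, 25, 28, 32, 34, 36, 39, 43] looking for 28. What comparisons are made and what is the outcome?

Binary search for 28 in [7, 21, 22, 24, 25, 28, 32, 34, 36, 39, 43]:

lo=0, hi=10, mid=5, arr[mid]=28 -> Found target at index 5!

Binary search finds 28 at index 5 after 1 comparisons. The search repeatedly halves the search space by comparing with the middle element.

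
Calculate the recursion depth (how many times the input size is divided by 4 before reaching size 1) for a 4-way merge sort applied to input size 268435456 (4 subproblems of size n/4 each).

For divide and conquer with division factor 4:

Problem sizes at each level:
Level 0: 268435456
Level 1: 67108864
Level 2: 16777216
Level 3: 4194304
Level 4: 1048576
Level 5: 262144
Level 6: 65536
Level 7: 16384
Level 8: 4096
Level 9: 1024
Level 10: 256
Level 11: 64
Level 12: 16
Level 13: 4
Level 14: 1

The root is level 0 and the size-1 base case is level 14 (the tree spans levels 0 through 14, i.e. 15 levels counting the root), so the depth is the number of divisions: log_4(268435456) = 14

The recursion tree depth is log_4(268435456) = 14. At each level, the problem size is divided by 4, so it takes 14 divisions to reduce to a base case of size 1. The algorithm makes 4 recursive calls at each level.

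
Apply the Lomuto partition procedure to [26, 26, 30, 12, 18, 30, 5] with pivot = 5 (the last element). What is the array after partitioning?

Lomuto partition with pivot = 5:

Initial array: [26, 26, 30, 12, 18, 30, 5]

arr[0]=26 > 5: no swap
arr[1]=26 > 5: no swap
arr[2]=30 > 5: no swap
arr[3]=12 > 5: no swap
arr[4]=18 > 5: no swap
arr[5]=30 > 5: no swap

Place pivot at position 0: [5, 26, 30, 12, 18, 30, 26]
Pivot position: 0

After partitioning with pivot 5, the array becomes [5, 26, 30, 12, 18, 30, 26]. The pivot is placed at index 0. All elements to the left of the pivot are <= 5, and all elements to the right are > 5.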